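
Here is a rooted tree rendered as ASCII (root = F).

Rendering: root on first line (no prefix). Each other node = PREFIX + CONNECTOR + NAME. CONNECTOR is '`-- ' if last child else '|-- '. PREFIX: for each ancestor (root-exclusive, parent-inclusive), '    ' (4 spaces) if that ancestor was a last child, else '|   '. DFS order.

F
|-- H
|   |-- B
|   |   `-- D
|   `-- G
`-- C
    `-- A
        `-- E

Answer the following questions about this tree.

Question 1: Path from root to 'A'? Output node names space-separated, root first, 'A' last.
Answer: F C A

Derivation:
Walk down from root: F -> C -> A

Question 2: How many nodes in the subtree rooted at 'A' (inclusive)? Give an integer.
Answer: 2

Derivation:
Subtree rooted at A contains: A, E
Count = 2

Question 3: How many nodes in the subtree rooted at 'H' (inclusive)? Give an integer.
Answer: 4

Derivation:
Subtree rooted at H contains: B, D, G, H
Count = 4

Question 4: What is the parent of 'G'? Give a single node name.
Scan adjacency: G appears as child of H

Answer: H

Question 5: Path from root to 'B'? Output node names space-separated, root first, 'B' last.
Walk down from root: F -> H -> B

Answer: F H B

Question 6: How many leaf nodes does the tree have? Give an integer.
Leaves (nodes with no children): D, E, G

Answer: 3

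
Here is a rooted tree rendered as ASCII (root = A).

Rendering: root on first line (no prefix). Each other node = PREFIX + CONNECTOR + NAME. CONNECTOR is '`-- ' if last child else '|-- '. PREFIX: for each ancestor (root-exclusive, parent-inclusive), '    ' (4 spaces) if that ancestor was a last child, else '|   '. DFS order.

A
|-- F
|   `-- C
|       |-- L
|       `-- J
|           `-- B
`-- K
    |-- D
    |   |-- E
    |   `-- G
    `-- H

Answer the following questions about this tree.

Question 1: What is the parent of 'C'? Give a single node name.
Scan adjacency: C appears as child of F

Answer: F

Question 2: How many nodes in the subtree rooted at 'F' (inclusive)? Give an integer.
Subtree rooted at F contains: B, C, F, J, L
Count = 5

Answer: 5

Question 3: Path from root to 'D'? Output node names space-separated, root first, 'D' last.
Answer: A K D

Derivation:
Walk down from root: A -> K -> D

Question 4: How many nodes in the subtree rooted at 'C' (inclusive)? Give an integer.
Subtree rooted at C contains: B, C, J, L
Count = 4

Answer: 4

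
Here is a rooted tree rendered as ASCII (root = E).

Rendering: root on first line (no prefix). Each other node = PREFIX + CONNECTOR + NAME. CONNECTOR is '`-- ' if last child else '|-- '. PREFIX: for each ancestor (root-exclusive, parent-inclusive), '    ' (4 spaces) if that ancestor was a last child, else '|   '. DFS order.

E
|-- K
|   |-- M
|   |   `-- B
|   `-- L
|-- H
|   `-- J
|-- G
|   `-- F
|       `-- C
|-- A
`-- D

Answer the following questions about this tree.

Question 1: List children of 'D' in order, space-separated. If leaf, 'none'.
Node D's children (from adjacency): (leaf)

Answer: none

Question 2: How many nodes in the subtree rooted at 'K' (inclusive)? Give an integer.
Subtree rooted at K contains: B, K, L, M
Count = 4

Answer: 4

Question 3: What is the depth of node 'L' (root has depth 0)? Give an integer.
Path from root to L: E -> K -> L
Depth = number of edges = 2

Answer: 2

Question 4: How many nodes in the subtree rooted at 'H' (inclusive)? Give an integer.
Answer: 2

Derivation:
Subtree rooted at H contains: H, J
Count = 2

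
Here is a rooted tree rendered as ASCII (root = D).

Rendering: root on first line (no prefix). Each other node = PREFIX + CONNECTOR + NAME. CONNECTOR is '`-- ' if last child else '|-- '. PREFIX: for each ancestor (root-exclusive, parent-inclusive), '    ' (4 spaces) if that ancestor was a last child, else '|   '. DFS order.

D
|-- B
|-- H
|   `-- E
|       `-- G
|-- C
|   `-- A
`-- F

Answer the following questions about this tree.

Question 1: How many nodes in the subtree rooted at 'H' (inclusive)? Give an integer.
Answer: 3

Derivation:
Subtree rooted at H contains: E, G, H
Count = 3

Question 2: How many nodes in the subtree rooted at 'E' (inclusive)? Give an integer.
Answer: 2

Derivation:
Subtree rooted at E contains: E, G
Count = 2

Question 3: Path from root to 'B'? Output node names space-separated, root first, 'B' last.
Answer: D B

Derivation:
Walk down from root: D -> B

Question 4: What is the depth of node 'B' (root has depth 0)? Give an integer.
Answer: 1

Derivation:
Path from root to B: D -> B
Depth = number of edges = 1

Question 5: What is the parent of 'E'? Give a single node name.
Scan adjacency: E appears as child of H

Answer: H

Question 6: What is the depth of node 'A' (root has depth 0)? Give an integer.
Path from root to A: D -> C -> A
Depth = number of edges = 2

Answer: 2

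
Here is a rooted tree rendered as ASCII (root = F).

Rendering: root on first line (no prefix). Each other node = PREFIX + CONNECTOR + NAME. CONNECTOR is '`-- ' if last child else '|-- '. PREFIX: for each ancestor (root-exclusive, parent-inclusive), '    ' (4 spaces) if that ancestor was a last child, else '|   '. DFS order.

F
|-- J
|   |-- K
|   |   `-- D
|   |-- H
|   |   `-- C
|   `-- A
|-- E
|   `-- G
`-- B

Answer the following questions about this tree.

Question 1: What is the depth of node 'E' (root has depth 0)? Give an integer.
Path from root to E: F -> E
Depth = number of edges = 1

Answer: 1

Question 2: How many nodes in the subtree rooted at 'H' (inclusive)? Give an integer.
Subtree rooted at H contains: C, H
Count = 2

Answer: 2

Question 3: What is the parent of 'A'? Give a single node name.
Scan adjacency: A appears as child of J

Answer: J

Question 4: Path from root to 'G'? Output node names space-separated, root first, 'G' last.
Answer: F E G

Derivation:
Walk down from root: F -> E -> G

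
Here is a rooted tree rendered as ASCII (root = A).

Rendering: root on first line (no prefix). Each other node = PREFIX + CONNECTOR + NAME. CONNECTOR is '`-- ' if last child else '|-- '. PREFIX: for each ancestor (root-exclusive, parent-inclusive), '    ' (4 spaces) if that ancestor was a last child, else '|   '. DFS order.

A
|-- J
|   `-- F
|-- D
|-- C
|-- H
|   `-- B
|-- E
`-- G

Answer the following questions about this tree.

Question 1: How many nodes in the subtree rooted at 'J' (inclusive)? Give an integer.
Subtree rooted at J contains: F, J
Count = 2

Answer: 2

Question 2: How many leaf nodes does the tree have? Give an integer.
Leaves (nodes with no children): B, C, D, E, F, G

Answer: 6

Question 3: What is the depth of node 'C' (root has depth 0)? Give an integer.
Answer: 1

Derivation:
Path from root to C: A -> C
Depth = number of edges = 1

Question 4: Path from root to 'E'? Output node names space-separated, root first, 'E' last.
Walk down from root: A -> E

Answer: A E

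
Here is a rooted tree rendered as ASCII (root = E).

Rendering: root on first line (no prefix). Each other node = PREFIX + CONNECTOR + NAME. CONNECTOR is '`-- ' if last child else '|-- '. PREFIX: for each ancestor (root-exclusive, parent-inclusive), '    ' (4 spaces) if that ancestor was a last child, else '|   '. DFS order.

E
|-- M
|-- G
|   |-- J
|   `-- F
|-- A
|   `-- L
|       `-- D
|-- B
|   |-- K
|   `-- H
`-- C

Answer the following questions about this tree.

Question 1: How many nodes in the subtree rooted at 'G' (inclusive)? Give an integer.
Answer: 3

Derivation:
Subtree rooted at G contains: F, G, J
Count = 3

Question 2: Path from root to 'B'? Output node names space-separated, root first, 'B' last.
Walk down from root: E -> B

Answer: E B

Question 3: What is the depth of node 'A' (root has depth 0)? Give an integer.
Path from root to A: E -> A
Depth = number of edges = 1

Answer: 1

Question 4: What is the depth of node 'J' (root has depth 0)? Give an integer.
Path from root to J: E -> G -> J
Depth = number of edges = 2

Answer: 2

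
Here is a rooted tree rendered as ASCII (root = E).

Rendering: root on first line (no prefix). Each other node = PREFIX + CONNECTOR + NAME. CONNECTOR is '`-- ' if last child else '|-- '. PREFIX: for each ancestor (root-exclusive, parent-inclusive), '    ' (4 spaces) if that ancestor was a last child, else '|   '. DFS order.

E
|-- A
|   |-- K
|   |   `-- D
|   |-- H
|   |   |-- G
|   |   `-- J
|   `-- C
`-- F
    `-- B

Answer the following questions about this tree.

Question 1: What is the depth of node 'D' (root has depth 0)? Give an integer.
Answer: 3

Derivation:
Path from root to D: E -> A -> K -> D
Depth = number of edges = 3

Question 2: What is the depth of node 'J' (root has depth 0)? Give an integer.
Path from root to J: E -> A -> H -> J
Depth = number of edges = 3

Answer: 3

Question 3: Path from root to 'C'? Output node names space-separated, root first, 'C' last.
Walk down from root: E -> A -> C

Answer: E A C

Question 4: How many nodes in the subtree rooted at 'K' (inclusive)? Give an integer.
Subtree rooted at K contains: D, K
Count = 2

Answer: 2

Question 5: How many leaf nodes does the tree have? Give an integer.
Leaves (nodes with no children): B, C, D, G, J

Answer: 5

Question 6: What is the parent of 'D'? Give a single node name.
Scan adjacency: D appears as child of K

Answer: K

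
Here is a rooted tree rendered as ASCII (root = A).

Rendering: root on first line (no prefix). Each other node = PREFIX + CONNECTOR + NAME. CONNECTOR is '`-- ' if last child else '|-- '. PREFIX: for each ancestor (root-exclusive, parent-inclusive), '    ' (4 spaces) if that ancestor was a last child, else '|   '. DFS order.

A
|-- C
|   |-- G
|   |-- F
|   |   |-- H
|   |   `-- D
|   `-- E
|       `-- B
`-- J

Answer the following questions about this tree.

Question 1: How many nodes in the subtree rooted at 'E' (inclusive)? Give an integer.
Answer: 2

Derivation:
Subtree rooted at E contains: B, E
Count = 2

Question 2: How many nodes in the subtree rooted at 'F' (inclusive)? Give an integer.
Answer: 3

Derivation:
Subtree rooted at F contains: D, F, H
Count = 3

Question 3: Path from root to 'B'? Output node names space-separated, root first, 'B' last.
Walk down from root: A -> C -> E -> B

Answer: A C E B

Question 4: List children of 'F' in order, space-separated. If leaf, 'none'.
Answer: H D

Derivation:
Node F's children (from adjacency): H, D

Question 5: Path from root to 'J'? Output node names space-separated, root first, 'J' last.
Answer: A J

Derivation:
Walk down from root: A -> J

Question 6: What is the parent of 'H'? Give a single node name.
Answer: F

Derivation:
Scan adjacency: H appears as child of F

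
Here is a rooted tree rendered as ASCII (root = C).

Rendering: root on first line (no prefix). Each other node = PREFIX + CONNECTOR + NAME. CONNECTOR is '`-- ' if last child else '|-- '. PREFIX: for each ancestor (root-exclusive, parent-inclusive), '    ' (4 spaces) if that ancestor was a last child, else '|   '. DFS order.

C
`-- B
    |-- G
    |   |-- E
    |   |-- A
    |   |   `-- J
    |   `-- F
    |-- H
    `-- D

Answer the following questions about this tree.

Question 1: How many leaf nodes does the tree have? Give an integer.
Answer: 5

Derivation:
Leaves (nodes with no children): D, E, F, H, J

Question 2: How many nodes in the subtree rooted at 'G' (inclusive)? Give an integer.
Answer: 5

Derivation:
Subtree rooted at G contains: A, E, F, G, J
Count = 5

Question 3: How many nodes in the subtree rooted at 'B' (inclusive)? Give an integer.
Subtree rooted at B contains: A, B, D, E, F, G, H, J
Count = 8

Answer: 8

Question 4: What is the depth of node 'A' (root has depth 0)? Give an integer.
Answer: 3

Derivation:
Path from root to A: C -> B -> G -> A
Depth = number of edges = 3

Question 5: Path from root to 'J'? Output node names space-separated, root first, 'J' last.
Answer: C B G A J

Derivation:
Walk down from root: C -> B -> G -> A -> J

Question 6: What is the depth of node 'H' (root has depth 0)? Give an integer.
Answer: 2

Derivation:
Path from root to H: C -> B -> H
Depth = number of edges = 2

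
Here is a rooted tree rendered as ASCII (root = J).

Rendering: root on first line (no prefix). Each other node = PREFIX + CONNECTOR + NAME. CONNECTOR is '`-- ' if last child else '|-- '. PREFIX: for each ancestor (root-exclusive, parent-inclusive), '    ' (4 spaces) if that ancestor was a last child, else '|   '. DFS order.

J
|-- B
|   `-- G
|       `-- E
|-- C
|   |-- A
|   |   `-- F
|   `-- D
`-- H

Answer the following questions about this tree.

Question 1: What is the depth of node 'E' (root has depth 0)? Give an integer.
Path from root to E: J -> B -> G -> E
Depth = number of edges = 3

Answer: 3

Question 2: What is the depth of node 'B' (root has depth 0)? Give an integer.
Answer: 1

Derivation:
Path from root to B: J -> B
Depth = number of edges = 1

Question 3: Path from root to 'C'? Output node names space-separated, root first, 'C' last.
Walk down from root: J -> C

Answer: J C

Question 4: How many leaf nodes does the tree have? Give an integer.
Answer: 4

Derivation:
Leaves (nodes with no children): D, E, F, H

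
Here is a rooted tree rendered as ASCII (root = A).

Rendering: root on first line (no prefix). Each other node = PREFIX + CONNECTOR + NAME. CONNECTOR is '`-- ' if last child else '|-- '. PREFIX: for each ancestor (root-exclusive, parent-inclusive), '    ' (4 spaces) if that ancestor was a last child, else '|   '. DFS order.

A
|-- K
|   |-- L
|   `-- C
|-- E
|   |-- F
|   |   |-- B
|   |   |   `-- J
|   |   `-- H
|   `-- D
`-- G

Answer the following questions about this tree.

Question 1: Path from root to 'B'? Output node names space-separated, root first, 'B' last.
Walk down from root: A -> E -> F -> B

Answer: A E F B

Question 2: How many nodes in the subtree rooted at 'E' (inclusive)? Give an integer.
Subtree rooted at E contains: B, D, E, F, H, J
Count = 6

Answer: 6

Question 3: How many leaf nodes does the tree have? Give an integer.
Answer: 6

Derivation:
Leaves (nodes with no children): C, D, G, H, J, L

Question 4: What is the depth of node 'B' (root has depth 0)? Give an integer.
Answer: 3

Derivation:
Path from root to B: A -> E -> F -> B
Depth = number of edges = 3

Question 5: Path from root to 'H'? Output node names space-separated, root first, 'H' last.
Walk down from root: A -> E -> F -> H

Answer: A E F H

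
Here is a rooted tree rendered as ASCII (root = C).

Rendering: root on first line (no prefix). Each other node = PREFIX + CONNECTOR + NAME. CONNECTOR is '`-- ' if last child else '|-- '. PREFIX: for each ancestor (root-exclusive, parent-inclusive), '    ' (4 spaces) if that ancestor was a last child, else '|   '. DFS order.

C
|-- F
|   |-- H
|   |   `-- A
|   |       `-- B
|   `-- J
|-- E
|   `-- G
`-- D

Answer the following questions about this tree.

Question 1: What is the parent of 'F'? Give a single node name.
Answer: C

Derivation:
Scan adjacency: F appears as child of C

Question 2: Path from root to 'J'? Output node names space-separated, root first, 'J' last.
Answer: C F J

Derivation:
Walk down from root: C -> F -> J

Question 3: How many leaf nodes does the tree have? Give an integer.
Answer: 4

Derivation:
Leaves (nodes with no children): B, D, G, J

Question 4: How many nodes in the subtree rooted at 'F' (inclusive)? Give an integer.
Subtree rooted at F contains: A, B, F, H, J
Count = 5

Answer: 5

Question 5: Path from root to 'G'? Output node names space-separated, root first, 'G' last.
Answer: C E G

Derivation:
Walk down from root: C -> E -> G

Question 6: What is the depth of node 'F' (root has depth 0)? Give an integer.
Answer: 1

Derivation:
Path from root to F: C -> F
Depth = number of edges = 1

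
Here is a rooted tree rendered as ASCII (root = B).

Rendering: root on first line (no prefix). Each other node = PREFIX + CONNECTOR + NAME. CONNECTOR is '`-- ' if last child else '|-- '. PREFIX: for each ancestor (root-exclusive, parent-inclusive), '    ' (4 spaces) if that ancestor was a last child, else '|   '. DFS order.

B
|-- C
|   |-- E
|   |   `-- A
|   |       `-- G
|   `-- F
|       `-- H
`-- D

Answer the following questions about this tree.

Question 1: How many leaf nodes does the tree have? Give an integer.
Leaves (nodes with no children): D, G, H

Answer: 3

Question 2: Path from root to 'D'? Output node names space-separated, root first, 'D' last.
Walk down from root: B -> D

Answer: B D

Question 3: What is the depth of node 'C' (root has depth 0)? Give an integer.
Answer: 1

Derivation:
Path from root to C: B -> C
Depth = number of edges = 1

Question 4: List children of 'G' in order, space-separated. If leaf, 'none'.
Node G's children (from adjacency): (leaf)

Answer: none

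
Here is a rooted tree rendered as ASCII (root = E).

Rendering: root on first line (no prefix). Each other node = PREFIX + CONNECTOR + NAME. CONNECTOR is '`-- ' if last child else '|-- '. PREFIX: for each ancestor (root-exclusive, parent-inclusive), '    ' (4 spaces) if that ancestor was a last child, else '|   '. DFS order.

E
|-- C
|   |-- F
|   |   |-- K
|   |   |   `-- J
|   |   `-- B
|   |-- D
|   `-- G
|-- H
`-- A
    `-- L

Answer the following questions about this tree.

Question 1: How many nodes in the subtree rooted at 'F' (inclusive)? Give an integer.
Subtree rooted at F contains: B, F, J, K
Count = 4

Answer: 4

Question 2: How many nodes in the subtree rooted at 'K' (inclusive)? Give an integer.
Answer: 2

Derivation:
Subtree rooted at K contains: J, K
Count = 2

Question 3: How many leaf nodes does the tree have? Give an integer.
Answer: 6

Derivation:
Leaves (nodes with no children): B, D, G, H, J, L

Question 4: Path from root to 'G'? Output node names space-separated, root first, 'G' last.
Answer: E C G

Derivation:
Walk down from root: E -> C -> G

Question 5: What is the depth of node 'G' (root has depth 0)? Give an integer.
Answer: 2

Derivation:
Path from root to G: E -> C -> G
Depth = number of edges = 2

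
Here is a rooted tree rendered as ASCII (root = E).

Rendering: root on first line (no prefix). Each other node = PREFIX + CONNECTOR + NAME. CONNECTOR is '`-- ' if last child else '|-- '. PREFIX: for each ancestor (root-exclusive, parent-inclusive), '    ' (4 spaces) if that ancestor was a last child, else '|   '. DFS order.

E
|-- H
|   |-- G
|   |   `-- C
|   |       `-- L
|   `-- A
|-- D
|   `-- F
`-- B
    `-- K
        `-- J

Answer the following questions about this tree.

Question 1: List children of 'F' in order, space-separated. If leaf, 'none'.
Node F's children (from adjacency): (leaf)

Answer: none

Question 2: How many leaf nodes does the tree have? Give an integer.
Answer: 4

Derivation:
Leaves (nodes with no children): A, F, J, L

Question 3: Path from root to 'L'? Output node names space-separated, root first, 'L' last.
Walk down from root: E -> H -> G -> C -> L

Answer: E H G C L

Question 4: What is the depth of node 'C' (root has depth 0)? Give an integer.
Answer: 3

Derivation:
Path from root to C: E -> H -> G -> C
Depth = number of edges = 3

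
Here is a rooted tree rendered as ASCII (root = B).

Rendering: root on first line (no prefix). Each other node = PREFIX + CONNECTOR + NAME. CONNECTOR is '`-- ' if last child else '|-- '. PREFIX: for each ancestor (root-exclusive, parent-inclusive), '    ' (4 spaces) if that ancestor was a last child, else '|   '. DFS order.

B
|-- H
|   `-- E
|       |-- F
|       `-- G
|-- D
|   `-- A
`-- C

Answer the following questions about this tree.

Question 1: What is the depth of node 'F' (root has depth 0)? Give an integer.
Path from root to F: B -> H -> E -> F
Depth = number of edges = 3

Answer: 3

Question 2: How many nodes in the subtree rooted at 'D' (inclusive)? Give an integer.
Answer: 2

Derivation:
Subtree rooted at D contains: A, D
Count = 2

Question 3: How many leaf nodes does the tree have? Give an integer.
Answer: 4

Derivation:
Leaves (nodes with no children): A, C, F, G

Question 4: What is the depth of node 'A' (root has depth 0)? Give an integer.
Path from root to A: B -> D -> A
Depth = number of edges = 2

Answer: 2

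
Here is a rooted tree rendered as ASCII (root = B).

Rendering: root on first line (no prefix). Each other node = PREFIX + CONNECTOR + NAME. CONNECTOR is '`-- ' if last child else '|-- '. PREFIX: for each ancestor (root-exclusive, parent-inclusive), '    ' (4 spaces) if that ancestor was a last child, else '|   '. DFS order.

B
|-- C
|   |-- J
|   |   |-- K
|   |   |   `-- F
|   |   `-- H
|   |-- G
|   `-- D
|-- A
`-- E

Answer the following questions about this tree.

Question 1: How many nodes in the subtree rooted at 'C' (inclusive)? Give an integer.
Answer: 7

Derivation:
Subtree rooted at C contains: C, D, F, G, H, J, K
Count = 7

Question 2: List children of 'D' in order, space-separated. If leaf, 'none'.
Answer: none

Derivation:
Node D's children (from adjacency): (leaf)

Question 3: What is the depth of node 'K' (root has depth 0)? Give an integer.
Path from root to K: B -> C -> J -> K
Depth = number of edges = 3

Answer: 3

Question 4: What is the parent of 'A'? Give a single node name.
Answer: B

Derivation:
Scan adjacency: A appears as child of B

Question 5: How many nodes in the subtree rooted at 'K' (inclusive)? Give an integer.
Answer: 2

Derivation:
Subtree rooted at K contains: F, K
Count = 2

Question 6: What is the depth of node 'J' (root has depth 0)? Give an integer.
Path from root to J: B -> C -> J
Depth = number of edges = 2

Answer: 2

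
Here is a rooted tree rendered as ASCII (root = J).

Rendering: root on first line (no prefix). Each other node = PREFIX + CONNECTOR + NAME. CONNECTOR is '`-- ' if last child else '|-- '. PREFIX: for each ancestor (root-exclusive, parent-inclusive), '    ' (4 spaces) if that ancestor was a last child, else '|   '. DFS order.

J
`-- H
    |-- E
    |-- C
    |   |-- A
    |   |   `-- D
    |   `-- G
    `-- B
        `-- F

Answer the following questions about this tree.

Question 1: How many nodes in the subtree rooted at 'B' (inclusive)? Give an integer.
Answer: 2

Derivation:
Subtree rooted at B contains: B, F
Count = 2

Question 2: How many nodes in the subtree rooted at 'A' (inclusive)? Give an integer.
Answer: 2

Derivation:
Subtree rooted at A contains: A, D
Count = 2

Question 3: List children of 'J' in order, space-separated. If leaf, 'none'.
Answer: H

Derivation:
Node J's children (from adjacency): H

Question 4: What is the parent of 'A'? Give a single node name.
Scan adjacency: A appears as child of C

Answer: C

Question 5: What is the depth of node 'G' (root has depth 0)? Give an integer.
Answer: 3

Derivation:
Path from root to G: J -> H -> C -> G
Depth = number of edges = 3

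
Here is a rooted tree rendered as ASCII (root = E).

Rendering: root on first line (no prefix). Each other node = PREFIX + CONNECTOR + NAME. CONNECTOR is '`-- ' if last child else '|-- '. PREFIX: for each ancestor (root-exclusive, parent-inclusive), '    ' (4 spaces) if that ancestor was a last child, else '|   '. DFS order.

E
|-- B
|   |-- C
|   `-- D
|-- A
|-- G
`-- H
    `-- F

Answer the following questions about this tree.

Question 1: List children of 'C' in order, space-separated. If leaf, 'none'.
Node C's children (from adjacency): (leaf)

Answer: none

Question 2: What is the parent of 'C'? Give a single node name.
Scan adjacency: C appears as child of B

Answer: B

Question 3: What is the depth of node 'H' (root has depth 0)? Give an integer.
Path from root to H: E -> H
Depth = number of edges = 1

Answer: 1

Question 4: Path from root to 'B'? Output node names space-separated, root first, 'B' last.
Walk down from root: E -> B

Answer: E B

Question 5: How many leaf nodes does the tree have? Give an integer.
Answer: 5

Derivation:
Leaves (nodes with no children): A, C, D, F, G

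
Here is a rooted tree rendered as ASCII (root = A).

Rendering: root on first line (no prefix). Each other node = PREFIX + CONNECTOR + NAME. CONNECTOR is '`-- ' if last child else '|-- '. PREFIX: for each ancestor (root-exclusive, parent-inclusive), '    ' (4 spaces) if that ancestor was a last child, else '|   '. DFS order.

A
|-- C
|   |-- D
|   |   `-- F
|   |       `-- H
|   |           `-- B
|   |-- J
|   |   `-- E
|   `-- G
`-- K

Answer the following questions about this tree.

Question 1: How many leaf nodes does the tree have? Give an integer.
Leaves (nodes with no children): B, E, G, K

Answer: 4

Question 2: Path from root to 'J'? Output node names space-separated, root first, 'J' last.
Walk down from root: A -> C -> J

Answer: A C J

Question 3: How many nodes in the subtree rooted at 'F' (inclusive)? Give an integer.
Answer: 3

Derivation:
Subtree rooted at F contains: B, F, H
Count = 3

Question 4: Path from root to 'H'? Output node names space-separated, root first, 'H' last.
Walk down from root: A -> C -> D -> F -> H

Answer: A C D F H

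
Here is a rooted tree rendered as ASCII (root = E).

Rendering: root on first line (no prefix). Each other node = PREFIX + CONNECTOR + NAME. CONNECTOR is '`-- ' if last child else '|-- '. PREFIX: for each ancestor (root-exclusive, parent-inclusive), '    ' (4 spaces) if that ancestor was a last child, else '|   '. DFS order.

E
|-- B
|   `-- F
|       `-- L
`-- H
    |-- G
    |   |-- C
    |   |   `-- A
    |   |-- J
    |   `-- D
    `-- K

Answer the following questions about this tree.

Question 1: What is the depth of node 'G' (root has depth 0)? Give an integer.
Answer: 2

Derivation:
Path from root to G: E -> H -> G
Depth = number of edges = 2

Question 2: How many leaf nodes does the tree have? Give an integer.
Answer: 5

Derivation:
Leaves (nodes with no children): A, D, J, K, L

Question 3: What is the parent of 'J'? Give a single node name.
Answer: G

Derivation:
Scan adjacency: J appears as child of G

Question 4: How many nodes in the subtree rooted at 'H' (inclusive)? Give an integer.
Answer: 7

Derivation:
Subtree rooted at H contains: A, C, D, G, H, J, K
Count = 7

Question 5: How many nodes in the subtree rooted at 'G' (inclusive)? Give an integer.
Subtree rooted at G contains: A, C, D, G, J
Count = 5

Answer: 5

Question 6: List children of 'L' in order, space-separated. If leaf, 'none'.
Answer: none

Derivation:
Node L's children (from adjacency): (leaf)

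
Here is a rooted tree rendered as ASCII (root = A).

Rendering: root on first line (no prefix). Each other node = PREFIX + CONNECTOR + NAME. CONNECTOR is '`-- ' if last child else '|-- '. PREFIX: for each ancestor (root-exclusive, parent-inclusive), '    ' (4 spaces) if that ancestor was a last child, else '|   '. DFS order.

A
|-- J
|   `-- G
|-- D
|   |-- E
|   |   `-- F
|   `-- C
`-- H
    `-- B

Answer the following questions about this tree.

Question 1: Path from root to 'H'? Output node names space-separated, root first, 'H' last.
Answer: A H

Derivation:
Walk down from root: A -> H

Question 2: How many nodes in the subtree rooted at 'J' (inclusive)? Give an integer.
Subtree rooted at J contains: G, J
Count = 2

Answer: 2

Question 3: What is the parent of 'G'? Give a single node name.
Scan adjacency: G appears as child of J

Answer: J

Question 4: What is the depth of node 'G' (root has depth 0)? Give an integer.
Path from root to G: A -> J -> G
Depth = number of edges = 2

Answer: 2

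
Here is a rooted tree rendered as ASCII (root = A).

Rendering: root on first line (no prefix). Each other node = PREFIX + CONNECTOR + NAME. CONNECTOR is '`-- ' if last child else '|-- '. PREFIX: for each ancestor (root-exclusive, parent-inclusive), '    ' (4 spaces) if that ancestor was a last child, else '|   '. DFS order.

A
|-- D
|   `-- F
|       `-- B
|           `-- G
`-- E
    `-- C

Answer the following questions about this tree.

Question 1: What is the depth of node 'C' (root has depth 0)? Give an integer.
Path from root to C: A -> E -> C
Depth = number of edges = 2

Answer: 2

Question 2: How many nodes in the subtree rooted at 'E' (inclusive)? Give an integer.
Subtree rooted at E contains: C, E
Count = 2

Answer: 2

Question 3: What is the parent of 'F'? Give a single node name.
Answer: D

Derivation:
Scan adjacency: F appears as child of D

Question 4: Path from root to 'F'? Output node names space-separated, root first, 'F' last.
Walk down from root: A -> D -> F

Answer: A D F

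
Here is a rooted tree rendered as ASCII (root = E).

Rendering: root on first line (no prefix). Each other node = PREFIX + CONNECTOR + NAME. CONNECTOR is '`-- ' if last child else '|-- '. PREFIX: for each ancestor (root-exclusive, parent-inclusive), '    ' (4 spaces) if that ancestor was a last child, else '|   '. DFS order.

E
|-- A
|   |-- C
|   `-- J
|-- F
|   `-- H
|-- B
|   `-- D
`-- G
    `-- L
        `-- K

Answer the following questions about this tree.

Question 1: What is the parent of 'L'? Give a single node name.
Answer: G

Derivation:
Scan adjacency: L appears as child of G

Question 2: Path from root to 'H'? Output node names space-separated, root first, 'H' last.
Walk down from root: E -> F -> H

Answer: E F H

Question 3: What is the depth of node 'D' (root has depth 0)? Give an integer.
Answer: 2

Derivation:
Path from root to D: E -> B -> D
Depth = number of edges = 2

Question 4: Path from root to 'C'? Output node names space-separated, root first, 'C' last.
Answer: E A C

Derivation:
Walk down from root: E -> A -> C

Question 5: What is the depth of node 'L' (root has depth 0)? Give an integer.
Answer: 2

Derivation:
Path from root to L: E -> G -> L
Depth = number of edges = 2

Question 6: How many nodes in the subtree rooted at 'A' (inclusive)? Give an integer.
Subtree rooted at A contains: A, C, J
Count = 3

Answer: 3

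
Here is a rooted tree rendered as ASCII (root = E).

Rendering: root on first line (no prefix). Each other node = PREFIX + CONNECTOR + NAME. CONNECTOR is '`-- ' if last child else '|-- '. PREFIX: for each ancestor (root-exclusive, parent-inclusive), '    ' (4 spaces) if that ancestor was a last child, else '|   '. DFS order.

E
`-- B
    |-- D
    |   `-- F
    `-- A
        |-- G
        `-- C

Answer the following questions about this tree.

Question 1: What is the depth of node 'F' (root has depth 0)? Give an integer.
Path from root to F: E -> B -> D -> F
Depth = number of edges = 3

Answer: 3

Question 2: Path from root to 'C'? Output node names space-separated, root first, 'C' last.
Walk down from root: E -> B -> A -> C

Answer: E B A C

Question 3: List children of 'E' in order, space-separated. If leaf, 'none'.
Node E's children (from adjacency): B

Answer: B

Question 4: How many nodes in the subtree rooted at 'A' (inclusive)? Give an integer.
Subtree rooted at A contains: A, C, G
Count = 3

Answer: 3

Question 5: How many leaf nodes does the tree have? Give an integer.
Leaves (nodes with no children): C, F, G

Answer: 3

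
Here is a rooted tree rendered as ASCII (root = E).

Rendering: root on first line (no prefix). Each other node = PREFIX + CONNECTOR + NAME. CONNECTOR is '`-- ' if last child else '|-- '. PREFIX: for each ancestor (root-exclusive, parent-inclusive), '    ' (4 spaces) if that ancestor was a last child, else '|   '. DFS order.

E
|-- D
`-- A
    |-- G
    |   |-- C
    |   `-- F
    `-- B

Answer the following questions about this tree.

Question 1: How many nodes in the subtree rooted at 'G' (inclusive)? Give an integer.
Subtree rooted at G contains: C, F, G
Count = 3

Answer: 3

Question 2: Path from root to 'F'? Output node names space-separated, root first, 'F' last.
Walk down from root: E -> A -> G -> F

Answer: E A G F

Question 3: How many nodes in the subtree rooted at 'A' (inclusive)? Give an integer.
Answer: 5

Derivation:
Subtree rooted at A contains: A, B, C, F, G
Count = 5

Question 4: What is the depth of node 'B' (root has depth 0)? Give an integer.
Path from root to B: E -> A -> B
Depth = number of edges = 2

Answer: 2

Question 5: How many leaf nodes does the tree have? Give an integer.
Answer: 4

Derivation:
Leaves (nodes with no children): B, C, D, F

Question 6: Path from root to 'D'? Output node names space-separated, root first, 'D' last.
Walk down from root: E -> D

Answer: E D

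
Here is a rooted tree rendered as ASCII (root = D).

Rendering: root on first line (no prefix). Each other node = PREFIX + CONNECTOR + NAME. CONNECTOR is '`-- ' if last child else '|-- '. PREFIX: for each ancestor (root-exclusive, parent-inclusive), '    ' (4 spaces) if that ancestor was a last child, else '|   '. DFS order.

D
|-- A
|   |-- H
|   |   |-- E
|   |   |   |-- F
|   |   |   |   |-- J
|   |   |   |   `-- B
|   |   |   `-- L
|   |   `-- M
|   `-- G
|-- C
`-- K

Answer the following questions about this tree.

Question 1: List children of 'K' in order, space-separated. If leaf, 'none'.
Node K's children (from adjacency): (leaf)

Answer: none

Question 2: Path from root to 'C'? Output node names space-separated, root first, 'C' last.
Walk down from root: D -> C

Answer: D C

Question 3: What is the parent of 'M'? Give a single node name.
Answer: H

Derivation:
Scan adjacency: M appears as child of H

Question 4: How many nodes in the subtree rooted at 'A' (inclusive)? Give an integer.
Answer: 9

Derivation:
Subtree rooted at A contains: A, B, E, F, G, H, J, L, M
Count = 9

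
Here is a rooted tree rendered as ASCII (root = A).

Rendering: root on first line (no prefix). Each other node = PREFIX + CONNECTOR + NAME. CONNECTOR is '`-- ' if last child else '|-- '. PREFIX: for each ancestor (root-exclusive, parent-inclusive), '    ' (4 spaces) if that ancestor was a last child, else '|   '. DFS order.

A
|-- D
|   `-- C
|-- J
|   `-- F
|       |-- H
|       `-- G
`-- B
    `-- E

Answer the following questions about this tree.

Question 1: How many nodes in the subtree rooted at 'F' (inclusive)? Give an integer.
Answer: 3

Derivation:
Subtree rooted at F contains: F, G, H
Count = 3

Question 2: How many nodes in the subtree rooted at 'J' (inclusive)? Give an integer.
Answer: 4

Derivation:
Subtree rooted at J contains: F, G, H, J
Count = 4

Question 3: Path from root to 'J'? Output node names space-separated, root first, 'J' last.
Answer: A J

Derivation:
Walk down from root: A -> J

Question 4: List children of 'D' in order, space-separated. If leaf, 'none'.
Node D's children (from adjacency): C

Answer: C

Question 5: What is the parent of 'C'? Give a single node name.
Answer: D

Derivation:
Scan adjacency: C appears as child of D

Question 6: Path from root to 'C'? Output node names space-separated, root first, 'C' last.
Walk down from root: A -> D -> C

Answer: A D C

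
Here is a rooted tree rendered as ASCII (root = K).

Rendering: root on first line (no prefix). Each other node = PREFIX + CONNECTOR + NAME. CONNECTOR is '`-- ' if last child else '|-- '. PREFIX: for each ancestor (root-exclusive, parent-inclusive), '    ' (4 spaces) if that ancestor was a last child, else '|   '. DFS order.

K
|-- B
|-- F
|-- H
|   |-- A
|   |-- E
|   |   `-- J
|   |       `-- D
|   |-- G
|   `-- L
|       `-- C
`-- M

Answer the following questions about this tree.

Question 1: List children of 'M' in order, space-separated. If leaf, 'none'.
Answer: none

Derivation:
Node M's children (from adjacency): (leaf)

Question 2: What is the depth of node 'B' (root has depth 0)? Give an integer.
Answer: 1

Derivation:
Path from root to B: K -> B
Depth = number of edges = 1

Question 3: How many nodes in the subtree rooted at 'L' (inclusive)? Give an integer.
Answer: 2

Derivation:
Subtree rooted at L contains: C, L
Count = 2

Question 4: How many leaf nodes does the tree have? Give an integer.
Answer: 7

Derivation:
Leaves (nodes with no children): A, B, C, D, F, G, M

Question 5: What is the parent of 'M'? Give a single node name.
Scan adjacency: M appears as child of K

Answer: K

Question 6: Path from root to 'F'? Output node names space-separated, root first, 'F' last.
Walk down from root: K -> F

Answer: K F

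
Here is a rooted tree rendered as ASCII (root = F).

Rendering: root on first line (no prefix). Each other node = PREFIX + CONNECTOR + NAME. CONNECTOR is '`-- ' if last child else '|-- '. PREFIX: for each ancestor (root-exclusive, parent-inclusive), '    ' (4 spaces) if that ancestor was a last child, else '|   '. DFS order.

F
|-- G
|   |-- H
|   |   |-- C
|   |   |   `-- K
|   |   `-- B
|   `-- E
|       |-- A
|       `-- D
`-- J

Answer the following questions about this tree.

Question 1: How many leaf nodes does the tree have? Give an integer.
Answer: 5

Derivation:
Leaves (nodes with no children): A, B, D, J, K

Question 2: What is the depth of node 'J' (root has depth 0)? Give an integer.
Answer: 1

Derivation:
Path from root to J: F -> J
Depth = number of edges = 1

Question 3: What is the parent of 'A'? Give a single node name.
Scan adjacency: A appears as child of E

Answer: E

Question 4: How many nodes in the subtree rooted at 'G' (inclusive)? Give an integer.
Answer: 8

Derivation:
Subtree rooted at G contains: A, B, C, D, E, G, H, K
Count = 8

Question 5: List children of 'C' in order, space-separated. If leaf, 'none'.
Answer: K

Derivation:
Node C's children (from adjacency): K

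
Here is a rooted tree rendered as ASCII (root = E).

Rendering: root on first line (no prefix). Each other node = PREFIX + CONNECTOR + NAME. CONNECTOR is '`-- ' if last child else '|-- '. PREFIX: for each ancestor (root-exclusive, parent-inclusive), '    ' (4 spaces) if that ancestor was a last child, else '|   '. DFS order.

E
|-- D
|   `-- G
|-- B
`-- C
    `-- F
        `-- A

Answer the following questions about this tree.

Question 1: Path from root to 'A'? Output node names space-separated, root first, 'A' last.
Answer: E C F A

Derivation:
Walk down from root: E -> C -> F -> A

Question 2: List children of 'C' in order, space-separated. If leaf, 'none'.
Node C's children (from adjacency): F

Answer: F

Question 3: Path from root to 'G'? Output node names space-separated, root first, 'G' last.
Answer: E D G

Derivation:
Walk down from root: E -> D -> G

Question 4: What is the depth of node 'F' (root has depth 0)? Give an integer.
Answer: 2

Derivation:
Path from root to F: E -> C -> F
Depth = number of edges = 2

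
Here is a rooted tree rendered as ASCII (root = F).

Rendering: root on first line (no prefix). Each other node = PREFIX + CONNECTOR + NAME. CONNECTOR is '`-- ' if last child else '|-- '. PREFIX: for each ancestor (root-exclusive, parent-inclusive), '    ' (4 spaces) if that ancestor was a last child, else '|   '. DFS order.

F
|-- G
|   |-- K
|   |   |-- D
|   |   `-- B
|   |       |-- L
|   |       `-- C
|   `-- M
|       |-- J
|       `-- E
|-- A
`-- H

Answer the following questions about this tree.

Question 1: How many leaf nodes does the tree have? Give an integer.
Answer: 7

Derivation:
Leaves (nodes with no children): A, C, D, E, H, J, L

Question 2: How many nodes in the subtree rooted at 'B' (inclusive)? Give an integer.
Subtree rooted at B contains: B, C, L
Count = 3

Answer: 3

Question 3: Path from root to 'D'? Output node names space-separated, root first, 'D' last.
Answer: F G K D

Derivation:
Walk down from root: F -> G -> K -> D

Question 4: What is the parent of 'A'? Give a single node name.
Scan adjacency: A appears as child of F

Answer: F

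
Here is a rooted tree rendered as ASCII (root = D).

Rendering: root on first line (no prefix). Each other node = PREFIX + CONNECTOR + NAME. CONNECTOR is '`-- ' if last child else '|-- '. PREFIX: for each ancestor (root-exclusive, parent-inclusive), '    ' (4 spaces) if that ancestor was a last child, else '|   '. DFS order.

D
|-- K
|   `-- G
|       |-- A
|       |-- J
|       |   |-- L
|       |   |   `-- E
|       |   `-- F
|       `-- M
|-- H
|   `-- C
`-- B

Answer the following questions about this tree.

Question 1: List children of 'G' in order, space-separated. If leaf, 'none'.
Node G's children (from adjacency): A, J, M

Answer: A J M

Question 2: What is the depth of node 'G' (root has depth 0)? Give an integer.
Answer: 2

Derivation:
Path from root to G: D -> K -> G
Depth = number of edges = 2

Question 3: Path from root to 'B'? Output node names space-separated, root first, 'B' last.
Walk down from root: D -> B

Answer: D B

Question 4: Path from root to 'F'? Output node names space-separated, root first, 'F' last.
Walk down from root: D -> K -> G -> J -> F

Answer: D K G J F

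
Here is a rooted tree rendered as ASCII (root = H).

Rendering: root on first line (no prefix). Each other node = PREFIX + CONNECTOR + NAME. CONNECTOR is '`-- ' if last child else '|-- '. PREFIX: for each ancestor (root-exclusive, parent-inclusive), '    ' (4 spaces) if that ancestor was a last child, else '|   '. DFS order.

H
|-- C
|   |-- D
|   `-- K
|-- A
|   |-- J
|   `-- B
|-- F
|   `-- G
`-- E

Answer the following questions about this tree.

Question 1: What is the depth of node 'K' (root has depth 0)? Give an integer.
Answer: 2

Derivation:
Path from root to K: H -> C -> K
Depth = number of edges = 2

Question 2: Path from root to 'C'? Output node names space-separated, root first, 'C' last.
Walk down from root: H -> C

Answer: H C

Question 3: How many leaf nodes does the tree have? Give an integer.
Answer: 6

Derivation:
Leaves (nodes with no children): B, D, E, G, J, K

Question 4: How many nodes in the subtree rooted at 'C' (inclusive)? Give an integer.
Subtree rooted at C contains: C, D, K
Count = 3

Answer: 3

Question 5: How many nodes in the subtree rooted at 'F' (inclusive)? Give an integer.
Subtree rooted at F contains: F, G
Count = 2

Answer: 2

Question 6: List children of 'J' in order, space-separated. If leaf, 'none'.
Answer: none

Derivation:
Node J's children (from adjacency): (leaf)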